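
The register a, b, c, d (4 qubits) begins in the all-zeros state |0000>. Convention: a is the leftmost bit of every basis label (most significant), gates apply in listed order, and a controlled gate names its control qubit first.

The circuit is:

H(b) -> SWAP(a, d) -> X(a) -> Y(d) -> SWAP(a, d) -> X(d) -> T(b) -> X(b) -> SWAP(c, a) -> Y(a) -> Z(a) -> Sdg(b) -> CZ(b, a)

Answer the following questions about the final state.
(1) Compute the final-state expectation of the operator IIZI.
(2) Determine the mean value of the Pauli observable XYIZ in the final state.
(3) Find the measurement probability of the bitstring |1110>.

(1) In the final state, IIZI has expectation -1.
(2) The expectation value of XYIZ is 0.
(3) The probability of measuring |1110> is 1/2.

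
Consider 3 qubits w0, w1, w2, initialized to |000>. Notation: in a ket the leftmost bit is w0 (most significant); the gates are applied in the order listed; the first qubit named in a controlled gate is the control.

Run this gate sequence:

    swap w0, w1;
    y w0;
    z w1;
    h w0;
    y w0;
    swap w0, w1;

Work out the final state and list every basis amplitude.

The final amplitudes are -sqrt(2)/2 on |000>, -sqrt(2)/2 on |010>, and 0 on every other basis state.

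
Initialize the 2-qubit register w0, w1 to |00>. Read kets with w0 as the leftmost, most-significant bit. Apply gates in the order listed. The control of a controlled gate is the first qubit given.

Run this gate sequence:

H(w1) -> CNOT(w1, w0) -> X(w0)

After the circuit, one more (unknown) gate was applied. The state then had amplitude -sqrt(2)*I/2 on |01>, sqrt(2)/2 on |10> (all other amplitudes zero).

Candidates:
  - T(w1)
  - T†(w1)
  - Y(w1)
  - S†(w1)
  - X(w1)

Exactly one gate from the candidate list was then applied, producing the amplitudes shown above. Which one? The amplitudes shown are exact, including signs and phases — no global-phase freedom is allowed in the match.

The unique candidate consistent with the amplitudes is S†(w1).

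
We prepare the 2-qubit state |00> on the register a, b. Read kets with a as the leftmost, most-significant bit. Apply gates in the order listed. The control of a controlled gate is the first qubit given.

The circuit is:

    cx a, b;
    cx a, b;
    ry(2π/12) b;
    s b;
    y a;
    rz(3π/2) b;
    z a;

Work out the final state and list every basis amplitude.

The final amplitudes are 0 on |00>, 0 on |01>, (sqrt(2) + sqrt(6))*exp(3*I*pi/4)/4 on |10>, (-sqrt(2) + sqrt(6))*exp(3*I*pi/4)/4 on |11>. Key observation: steps 1-2 multiply out to the identity, so the circuit reduces to the remaining gates.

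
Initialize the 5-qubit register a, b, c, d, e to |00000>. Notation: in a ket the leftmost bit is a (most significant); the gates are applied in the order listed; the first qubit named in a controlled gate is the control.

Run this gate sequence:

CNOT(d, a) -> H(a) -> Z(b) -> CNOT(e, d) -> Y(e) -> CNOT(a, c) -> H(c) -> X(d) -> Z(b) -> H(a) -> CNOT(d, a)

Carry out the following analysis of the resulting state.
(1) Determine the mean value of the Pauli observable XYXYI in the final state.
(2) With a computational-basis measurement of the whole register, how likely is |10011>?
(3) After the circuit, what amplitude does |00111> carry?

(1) The observable XYXYI averages to 0.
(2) Outcome |10011> occurs with probability 1/2.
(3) The amplitude on |00111> is sqrt(2)*I/2.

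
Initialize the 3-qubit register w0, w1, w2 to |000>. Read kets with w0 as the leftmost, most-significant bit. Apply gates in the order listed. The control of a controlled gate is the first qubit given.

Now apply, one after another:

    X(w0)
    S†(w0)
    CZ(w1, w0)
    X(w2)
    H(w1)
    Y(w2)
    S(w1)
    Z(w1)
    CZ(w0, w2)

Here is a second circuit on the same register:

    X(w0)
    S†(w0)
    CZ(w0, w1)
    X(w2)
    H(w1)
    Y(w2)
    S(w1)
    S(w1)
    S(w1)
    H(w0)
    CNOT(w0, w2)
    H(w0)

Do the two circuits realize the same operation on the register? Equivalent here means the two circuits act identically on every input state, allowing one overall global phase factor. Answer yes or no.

No, they are not equivalent — no single phase factor reconciles the two unitaries.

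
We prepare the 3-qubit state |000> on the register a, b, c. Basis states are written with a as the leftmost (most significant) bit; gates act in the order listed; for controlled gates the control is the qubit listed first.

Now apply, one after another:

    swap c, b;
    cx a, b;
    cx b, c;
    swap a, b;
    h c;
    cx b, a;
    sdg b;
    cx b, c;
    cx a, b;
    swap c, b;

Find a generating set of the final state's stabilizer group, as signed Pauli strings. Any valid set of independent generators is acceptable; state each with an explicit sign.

The final state is stabilized by the group generated by +IXI, +ZII, +IIZ; other independent generating sets are equally valid.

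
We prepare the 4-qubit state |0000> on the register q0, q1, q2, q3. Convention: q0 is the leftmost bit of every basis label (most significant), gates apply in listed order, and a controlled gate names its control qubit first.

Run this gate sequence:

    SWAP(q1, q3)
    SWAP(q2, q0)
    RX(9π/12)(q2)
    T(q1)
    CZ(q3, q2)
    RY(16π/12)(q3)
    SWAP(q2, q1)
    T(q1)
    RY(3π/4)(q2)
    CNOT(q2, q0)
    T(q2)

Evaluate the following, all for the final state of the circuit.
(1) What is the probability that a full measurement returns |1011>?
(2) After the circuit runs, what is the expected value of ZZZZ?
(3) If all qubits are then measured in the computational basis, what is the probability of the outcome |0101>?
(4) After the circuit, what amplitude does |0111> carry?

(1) The probability of measuring |1011> is 3/32.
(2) The expectation value of ZZZZ is sqrt(2)/4.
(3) The probability of measuring |0101> is 3/32.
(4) The amplitude on |0111> is 0.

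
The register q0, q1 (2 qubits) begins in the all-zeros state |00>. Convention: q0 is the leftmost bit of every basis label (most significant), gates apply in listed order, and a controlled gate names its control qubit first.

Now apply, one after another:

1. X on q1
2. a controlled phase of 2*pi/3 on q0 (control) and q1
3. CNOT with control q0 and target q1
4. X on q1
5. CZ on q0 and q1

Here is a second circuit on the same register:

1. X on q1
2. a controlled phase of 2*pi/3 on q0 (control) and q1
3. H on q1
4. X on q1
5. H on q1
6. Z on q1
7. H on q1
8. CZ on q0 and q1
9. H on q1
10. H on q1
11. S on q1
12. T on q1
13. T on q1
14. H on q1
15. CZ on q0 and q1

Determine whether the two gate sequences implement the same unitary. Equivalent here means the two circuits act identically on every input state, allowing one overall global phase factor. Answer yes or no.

Yes — the two circuits implement the same unitary up to a global phase.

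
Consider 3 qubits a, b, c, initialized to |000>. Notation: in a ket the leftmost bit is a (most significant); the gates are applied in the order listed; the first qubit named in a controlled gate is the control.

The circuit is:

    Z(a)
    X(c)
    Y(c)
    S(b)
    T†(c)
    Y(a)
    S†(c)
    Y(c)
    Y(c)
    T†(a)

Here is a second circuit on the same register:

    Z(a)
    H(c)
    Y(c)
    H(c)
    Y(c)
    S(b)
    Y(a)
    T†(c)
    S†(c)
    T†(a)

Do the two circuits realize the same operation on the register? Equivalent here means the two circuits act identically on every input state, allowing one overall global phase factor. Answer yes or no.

No, they are not equivalent — no single phase factor reconciles the two unitaries.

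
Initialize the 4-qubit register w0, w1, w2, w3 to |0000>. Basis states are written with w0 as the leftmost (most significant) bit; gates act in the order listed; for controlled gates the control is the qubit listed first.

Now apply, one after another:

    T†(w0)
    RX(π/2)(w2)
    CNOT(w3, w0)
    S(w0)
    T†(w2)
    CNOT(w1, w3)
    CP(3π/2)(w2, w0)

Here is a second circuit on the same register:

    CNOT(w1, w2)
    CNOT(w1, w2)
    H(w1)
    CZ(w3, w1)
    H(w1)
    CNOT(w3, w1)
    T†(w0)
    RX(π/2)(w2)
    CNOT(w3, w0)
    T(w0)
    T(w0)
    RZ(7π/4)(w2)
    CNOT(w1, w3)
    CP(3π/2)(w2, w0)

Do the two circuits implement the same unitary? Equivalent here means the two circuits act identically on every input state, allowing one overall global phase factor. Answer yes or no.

Yes, they are equivalent — the unitaries differ by at most a global phase.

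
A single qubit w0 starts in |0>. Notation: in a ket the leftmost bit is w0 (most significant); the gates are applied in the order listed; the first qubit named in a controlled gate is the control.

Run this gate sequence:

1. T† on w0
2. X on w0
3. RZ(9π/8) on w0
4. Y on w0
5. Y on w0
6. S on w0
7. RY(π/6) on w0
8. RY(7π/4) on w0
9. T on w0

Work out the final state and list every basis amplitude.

After the circuit, the state carries amplitude sqrt(6)*I*sqrt(sqrt(2)/4 + 1/2)*exp(9*I*pi/16)/4 - sqrt(2)*I*sqrt(1/2 - sqrt(2)/4)*exp(9*I*pi/16)/4 - sqrt(6)*I*sqrt(1/2 - sqrt(2)/4)*exp(9*I*pi/16)/4 - sqrt(2)*I*sqrt(sqrt(2)/4 + 1/2)*exp(9*I*pi/16)/4 on |0>, sqrt(2)*I*sqrt(1/2 - sqrt(2)/4)*exp(13*I*pi/16)/4 - sqrt(6)*I*sqrt(1/2 - sqrt(2)/4)*exp(13*I*pi/16)/4 - sqrt(2)*I*sqrt(sqrt(2)/4 + 1/2)*exp(13*I*pi/16)/4 - sqrt(6)*I*sqrt(sqrt(2)/4 + 1/2)*exp(13*I*pi/16)/4 on |1>.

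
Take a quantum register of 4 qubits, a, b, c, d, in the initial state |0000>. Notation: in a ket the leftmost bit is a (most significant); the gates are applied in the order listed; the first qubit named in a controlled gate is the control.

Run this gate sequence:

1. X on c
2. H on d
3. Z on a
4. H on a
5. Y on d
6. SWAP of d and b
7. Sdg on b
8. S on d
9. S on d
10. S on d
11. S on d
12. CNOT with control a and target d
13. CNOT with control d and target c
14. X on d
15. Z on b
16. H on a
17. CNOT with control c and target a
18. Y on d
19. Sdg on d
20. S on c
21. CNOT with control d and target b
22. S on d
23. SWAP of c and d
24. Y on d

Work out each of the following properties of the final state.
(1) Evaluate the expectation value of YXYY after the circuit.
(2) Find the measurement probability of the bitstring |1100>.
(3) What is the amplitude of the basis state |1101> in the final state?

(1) The expectation value of YXYY is -1.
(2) The probability of measuring |1100> is 1/8.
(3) The amplitude on |1101> is 0.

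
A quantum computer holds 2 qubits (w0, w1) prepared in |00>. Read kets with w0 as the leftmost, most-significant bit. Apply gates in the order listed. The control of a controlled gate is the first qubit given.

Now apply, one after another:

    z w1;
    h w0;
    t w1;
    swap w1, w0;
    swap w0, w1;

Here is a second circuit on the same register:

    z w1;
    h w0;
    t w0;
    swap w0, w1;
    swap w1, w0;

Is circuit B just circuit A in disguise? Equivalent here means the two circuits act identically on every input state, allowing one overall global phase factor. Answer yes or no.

No — the two circuits implement different unitaries, even allowing a global phase.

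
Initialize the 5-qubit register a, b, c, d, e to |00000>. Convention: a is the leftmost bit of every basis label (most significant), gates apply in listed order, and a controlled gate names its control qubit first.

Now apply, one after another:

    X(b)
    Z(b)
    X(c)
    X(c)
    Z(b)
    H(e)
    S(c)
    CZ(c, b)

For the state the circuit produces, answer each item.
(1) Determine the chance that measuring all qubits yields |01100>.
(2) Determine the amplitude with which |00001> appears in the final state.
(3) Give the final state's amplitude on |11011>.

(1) Outcome |01100> occurs with probability 0. Key observation: the block from step 2 through step 5 cancels to the identity and can be dropped.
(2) The final state's coefficient on |00001> equals 0.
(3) The amplitude on |11011> is 0.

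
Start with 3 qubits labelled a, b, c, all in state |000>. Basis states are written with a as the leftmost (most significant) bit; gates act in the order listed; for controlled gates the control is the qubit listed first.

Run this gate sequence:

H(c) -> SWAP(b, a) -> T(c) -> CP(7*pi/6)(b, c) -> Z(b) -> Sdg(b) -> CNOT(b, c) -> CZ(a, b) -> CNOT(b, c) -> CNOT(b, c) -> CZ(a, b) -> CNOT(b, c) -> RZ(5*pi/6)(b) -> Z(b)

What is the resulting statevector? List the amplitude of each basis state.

After the circuit, the state carries amplitude -sqrt(2)*exp(7*I*pi/12)/2 on |000>, -sqrt(2)*exp(5*I*pi/6)/2 on |001>, and 0 on every other basis state. Key observation: the block from step 7 through step 12 cancels to the identity and can be dropped.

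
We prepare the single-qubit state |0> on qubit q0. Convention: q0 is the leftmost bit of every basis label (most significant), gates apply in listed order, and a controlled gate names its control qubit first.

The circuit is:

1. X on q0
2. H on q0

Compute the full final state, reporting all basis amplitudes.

The final amplitudes are sqrt(2)/2 on |0>, -sqrt(2)/2 on |1>.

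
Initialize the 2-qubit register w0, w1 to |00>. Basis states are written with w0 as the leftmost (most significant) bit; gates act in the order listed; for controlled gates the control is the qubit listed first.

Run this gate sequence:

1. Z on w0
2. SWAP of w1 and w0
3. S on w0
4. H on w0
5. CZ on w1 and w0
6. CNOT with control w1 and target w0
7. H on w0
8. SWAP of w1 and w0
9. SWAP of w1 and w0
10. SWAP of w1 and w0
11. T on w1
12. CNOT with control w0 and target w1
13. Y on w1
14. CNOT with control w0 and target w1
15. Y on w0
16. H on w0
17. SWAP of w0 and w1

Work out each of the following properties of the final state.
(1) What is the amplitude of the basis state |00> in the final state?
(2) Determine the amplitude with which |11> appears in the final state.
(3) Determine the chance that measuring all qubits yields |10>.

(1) The final state's coefficient on |00> equals 0.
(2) |11> carries amplitude sqrt(2)/2 in the final state.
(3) The probability of measuring |10> is 1/2.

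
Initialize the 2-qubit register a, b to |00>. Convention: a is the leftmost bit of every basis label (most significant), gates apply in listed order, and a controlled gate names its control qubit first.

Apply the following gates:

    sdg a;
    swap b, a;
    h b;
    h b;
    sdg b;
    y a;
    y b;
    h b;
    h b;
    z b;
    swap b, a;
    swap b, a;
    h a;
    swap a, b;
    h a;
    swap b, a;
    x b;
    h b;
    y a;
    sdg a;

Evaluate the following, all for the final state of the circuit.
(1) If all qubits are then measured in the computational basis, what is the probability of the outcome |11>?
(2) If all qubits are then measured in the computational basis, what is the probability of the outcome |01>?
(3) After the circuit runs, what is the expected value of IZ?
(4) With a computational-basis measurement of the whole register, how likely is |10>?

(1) A full measurement returns |11> with probability 1/2. Key observation: steps 8-9 multiply out to the identity, so the circuit reduces to the remaining gates.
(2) The probability of measuring |01> is 1/2.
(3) The observable IZ averages to -1.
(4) The probability of measuring |10> is 0.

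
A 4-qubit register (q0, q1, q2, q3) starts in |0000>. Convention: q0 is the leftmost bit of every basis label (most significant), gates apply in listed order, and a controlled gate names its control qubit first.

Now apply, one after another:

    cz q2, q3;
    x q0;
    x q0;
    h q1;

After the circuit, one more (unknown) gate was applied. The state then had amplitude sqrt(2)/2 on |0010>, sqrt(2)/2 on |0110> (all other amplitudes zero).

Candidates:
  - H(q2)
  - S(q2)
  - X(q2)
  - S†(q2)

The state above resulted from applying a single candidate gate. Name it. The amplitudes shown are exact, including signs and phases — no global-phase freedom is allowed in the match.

The unique candidate consistent with the amplitudes is X(q2).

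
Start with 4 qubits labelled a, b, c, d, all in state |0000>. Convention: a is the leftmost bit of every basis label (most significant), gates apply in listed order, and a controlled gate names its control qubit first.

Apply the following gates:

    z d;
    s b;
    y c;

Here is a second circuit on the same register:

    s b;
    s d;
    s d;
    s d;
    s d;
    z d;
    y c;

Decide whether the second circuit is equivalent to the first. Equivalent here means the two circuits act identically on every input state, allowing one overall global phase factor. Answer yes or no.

Yes — the two circuits implement the same unitary up to a global phase.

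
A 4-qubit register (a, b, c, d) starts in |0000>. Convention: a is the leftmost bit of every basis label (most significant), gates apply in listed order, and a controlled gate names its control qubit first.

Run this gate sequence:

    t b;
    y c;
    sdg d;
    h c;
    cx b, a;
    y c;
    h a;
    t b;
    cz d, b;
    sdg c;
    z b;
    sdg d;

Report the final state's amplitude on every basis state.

The final amplitudes are -1/2 on |0000>, I/2 on |0010>, -1/2 on |1000>, I/2 on |1010>, and 0 on every other basis state.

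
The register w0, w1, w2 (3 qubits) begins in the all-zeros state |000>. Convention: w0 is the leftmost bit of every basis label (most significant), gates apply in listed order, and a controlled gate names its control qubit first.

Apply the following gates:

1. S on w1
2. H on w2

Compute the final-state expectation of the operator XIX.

The observable XIX averages to 0.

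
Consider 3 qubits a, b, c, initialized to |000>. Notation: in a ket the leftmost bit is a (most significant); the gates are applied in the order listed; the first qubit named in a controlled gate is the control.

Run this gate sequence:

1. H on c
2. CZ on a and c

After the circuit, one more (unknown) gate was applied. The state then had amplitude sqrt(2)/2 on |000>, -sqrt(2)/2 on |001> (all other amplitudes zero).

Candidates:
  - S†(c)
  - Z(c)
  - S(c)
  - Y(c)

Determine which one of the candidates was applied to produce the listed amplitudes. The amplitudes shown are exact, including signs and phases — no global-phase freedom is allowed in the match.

The applied gate was Z(c).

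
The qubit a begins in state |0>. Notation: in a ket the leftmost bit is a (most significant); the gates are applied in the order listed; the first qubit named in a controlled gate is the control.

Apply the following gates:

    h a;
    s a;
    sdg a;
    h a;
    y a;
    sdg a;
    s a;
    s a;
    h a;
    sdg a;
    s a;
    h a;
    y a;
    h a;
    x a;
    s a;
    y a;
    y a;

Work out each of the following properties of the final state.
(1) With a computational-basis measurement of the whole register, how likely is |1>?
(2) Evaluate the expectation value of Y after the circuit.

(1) Outcome |1> occurs with probability 1/2. Key observation: the block from step 9 through step 12 cancels to the identity and can be dropped.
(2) The observable Y averages to 1.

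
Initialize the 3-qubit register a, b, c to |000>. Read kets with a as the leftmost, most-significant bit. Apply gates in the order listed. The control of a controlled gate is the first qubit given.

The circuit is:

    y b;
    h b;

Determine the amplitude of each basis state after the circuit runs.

After the circuit, the state carries amplitude sqrt(2)*I/2 on |000>, -sqrt(2)*I/2 on |010>, and 0 on every other basis state.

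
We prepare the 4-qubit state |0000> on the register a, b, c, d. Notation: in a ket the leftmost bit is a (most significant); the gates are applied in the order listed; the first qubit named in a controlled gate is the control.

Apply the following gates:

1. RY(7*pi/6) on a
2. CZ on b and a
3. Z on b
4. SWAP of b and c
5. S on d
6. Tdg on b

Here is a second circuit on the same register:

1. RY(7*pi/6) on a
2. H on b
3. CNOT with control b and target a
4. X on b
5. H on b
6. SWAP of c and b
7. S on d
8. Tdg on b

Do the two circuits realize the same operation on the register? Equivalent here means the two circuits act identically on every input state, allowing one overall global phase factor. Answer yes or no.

No — the two circuits implement different unitaries, even allowing a global phase.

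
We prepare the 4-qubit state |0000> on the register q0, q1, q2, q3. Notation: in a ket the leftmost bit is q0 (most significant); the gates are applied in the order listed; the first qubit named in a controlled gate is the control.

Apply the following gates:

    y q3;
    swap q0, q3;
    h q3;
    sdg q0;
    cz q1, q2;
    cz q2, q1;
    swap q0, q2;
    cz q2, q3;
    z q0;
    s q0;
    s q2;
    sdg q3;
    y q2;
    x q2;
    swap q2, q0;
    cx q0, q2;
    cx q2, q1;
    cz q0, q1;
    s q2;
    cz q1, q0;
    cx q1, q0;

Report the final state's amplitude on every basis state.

The final amplitudes are sqrt(2)*I/2 on |0110>, -sqrt(2)/2 on |0111>, and 0 on every other basis state.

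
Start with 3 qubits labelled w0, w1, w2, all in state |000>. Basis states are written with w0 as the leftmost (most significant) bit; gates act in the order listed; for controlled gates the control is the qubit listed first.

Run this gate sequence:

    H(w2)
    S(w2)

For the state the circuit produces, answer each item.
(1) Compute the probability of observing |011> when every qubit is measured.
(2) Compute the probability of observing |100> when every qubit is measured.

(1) A full measurement returns |011> with probability 0.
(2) Outcome |100> occurs with probability 0.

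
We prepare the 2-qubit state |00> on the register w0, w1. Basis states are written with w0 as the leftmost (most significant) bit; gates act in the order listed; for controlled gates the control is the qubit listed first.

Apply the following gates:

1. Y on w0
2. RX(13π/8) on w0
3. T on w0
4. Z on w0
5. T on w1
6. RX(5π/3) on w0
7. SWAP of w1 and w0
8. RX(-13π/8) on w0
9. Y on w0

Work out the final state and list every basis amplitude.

The resulting statevector has amplitude -sqrt(3)*sin(3*pi/16)**2/2 + exp(I*pi/4)*sin(3*pi/16)*cos(3*pi/16)/2 on |00>, -sqrt(3*sqrt(2) + 6)*exp(3*I*pi/4)/8 - I/4 + I*sqrt(2 - sqrt(2))/8 on |01>, -exp(3*I*pi/4)/4 - sqrt(2 - sqrt(2))*exp(3*I*pi/4)/8 + I*sqrt(3*sqrt(2) + 6)/8 on |10>, -sin(3*pi/16)*cos(3*pi/16)/2 - sqrt(3)*exp(I*pi/4)*cos(3*pi/16)**2/2 on |11>.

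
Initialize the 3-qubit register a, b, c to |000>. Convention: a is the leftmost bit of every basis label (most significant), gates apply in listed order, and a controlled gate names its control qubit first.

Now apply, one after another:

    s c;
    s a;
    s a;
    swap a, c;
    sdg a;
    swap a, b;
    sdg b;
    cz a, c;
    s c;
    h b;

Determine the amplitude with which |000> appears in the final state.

The final state's coefficient on |000> equals sqrt(2)/2.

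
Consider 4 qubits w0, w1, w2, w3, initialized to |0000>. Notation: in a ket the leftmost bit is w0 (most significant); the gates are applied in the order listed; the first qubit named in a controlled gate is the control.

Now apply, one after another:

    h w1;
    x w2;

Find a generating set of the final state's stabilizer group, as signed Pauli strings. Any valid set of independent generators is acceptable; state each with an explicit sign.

The stabilizer group can be generated by +IXII, +ZIII, -IIZI, +IIIZ, among other valid generating sets.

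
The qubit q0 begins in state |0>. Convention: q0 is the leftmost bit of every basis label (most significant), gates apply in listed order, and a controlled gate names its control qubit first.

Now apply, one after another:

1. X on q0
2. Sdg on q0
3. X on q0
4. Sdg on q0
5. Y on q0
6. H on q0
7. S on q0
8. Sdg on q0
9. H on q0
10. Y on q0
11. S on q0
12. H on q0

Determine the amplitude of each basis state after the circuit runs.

After the circuit, the state carries amplitude -sqrt(2)*I/2 on |0>, -sqrt(2)*I/2 on |1>.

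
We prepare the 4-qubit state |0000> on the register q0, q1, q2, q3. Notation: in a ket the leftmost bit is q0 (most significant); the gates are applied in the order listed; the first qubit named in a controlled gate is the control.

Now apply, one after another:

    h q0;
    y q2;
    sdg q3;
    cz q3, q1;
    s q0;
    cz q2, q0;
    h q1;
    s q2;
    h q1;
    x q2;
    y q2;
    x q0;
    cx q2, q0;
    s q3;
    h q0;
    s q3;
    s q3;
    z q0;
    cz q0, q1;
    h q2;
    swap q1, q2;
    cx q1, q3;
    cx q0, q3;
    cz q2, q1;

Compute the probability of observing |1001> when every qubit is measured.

Outcome |1001> occurs with probability 1/4.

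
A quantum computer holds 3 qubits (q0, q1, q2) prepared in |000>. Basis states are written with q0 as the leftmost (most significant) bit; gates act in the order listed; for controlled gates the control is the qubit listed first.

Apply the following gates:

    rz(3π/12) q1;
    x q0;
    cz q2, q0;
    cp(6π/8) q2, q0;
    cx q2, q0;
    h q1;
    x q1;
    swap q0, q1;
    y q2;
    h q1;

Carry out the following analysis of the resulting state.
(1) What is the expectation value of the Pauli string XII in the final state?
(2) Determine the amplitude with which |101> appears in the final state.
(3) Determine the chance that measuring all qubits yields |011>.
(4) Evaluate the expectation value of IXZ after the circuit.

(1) The observable XII averages to 1.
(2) The amplitude on |101> is exp(3*I*pi/8)/2.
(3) The probability of measuring |011> is 1/4.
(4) The observable IXZ averages to 1.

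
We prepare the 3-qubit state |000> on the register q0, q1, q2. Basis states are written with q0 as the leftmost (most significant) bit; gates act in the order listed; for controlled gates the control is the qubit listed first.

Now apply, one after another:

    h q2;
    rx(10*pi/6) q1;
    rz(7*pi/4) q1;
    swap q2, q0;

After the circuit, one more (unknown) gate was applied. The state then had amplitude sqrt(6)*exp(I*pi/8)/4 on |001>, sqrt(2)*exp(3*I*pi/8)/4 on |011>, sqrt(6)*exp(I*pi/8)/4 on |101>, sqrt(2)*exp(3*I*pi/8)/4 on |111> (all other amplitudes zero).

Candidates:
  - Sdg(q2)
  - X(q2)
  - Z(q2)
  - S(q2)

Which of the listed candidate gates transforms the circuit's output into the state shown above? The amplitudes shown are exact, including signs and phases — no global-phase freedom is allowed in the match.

The applied gate was X(q2).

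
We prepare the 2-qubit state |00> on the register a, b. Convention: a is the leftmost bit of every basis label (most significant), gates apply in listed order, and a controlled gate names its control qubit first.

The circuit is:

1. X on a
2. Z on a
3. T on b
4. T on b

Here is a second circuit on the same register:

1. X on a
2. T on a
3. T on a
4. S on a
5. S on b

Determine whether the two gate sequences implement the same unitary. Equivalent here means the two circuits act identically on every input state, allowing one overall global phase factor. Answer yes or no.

Yes, they are equivalent — the unitaries differ by at most a global phase.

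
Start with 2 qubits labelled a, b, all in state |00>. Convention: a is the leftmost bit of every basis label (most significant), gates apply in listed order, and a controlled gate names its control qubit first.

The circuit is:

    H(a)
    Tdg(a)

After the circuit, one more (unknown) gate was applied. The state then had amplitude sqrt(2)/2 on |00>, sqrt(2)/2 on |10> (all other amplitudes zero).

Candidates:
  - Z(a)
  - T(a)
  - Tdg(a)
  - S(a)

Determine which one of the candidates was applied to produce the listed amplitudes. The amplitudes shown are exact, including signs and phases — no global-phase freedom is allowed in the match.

The unique candidate consistent with the amplitudes is T(a).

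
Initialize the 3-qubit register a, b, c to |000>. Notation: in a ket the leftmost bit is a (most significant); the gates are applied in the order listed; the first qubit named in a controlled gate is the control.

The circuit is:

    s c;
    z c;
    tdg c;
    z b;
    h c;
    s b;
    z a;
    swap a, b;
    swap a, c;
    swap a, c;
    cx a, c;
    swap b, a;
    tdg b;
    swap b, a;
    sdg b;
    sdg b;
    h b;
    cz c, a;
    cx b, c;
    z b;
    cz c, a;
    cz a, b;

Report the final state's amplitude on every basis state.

The final amplitudes are 1/2 on |000>, 1/2 on |001>, -1/2 on |010>, -1/2 on |011>, 0 on |100>, 0 on |101>, 0 on |110>, 0 on |111>. Key observation: the block from step 9 through step 10 cancels to the identity and can be dropped.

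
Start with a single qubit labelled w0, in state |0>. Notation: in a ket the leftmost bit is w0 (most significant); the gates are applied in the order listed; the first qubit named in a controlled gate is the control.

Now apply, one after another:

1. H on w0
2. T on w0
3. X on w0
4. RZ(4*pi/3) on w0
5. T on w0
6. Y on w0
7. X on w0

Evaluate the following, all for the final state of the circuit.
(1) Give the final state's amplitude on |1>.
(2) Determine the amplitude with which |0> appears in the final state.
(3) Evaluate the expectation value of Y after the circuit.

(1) The final state's coefficient on |1> equals sqrt(2)*exp(5*I*pi/12)/2.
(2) |0> carries amplitude sqrt(2)*exp(I*pi/12)/2 in the final state.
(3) The expectation value of Y is sqrt(3)/2.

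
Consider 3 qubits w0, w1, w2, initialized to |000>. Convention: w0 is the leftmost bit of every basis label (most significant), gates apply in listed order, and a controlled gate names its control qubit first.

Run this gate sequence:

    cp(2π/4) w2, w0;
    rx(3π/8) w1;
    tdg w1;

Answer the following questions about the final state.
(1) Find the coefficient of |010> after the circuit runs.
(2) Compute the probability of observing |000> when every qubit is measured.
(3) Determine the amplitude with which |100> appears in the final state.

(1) |010> carries amplitude -exp(I*pi/4)*sin(3*pi/16) in the final state.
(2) Outcome |000> occurs with probability cos(3*pi/16)**2.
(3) The amplitude on |100> is 0.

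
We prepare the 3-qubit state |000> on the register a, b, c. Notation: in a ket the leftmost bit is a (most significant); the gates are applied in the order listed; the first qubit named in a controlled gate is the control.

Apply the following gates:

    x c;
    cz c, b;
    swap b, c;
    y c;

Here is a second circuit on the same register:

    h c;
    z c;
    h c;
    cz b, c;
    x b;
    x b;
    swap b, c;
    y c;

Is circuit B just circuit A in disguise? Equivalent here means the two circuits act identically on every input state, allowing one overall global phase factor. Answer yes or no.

Yes: on every input state the two circuits agree up to one overall phase factor.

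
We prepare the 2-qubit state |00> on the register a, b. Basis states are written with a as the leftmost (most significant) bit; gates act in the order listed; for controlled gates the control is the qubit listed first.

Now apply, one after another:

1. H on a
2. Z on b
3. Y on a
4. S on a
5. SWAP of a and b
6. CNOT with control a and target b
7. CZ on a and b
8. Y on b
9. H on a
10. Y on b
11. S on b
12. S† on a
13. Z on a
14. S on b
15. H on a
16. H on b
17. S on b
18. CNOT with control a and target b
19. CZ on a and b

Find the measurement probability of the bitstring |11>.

The probability of measuring |11> is 1/4.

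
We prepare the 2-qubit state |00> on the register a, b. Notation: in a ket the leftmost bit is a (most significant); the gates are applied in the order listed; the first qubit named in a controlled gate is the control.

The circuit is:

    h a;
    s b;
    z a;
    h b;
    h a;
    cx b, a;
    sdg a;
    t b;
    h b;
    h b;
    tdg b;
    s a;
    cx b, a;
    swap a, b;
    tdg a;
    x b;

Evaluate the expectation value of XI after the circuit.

The observable XI averages to sqrt(2)/2. Key observation: the block from step 6 through step 13 cancels to the identity and can be dropped.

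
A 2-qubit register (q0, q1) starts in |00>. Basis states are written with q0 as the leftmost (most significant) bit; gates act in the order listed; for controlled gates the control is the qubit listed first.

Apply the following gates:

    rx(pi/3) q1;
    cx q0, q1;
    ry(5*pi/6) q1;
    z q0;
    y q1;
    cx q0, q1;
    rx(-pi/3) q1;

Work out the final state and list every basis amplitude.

The final amplitudes are sqrt(6)*(1 - 2*I)/8 - sqrt(2)*(3 + 2*I)/8 on |00>, I*(-sqrt(2) + sqrt(6))/8 on |01>, 0 on |10>, 0 on |11>.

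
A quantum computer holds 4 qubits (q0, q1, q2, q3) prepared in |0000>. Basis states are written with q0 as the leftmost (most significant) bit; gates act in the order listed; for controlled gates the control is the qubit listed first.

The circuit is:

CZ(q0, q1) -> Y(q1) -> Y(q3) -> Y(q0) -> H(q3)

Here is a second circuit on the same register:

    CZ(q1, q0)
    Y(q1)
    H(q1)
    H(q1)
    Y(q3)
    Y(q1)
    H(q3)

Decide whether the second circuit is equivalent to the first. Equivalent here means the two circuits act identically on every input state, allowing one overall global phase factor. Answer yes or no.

No — the two circuits implement different unitaries, even allowing a global phase.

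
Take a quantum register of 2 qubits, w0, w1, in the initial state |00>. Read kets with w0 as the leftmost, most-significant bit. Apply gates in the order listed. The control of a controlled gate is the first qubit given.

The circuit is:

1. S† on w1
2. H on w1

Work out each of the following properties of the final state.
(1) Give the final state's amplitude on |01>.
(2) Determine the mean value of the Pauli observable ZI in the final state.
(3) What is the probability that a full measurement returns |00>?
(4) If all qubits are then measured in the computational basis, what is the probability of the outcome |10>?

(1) The final state's coefficient on |01> equals sqrt(2)/2.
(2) The observable ZI averages to 1.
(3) Outcome |00> occurs with probability 1/2.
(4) The probability of measuring |10> is 0.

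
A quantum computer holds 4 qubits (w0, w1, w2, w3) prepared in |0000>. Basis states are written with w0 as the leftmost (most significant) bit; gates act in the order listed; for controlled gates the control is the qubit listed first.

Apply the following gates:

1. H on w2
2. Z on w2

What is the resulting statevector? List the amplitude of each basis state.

After the circuit, the state carries amplitude sqrt(2)/2 on |0000>, -sqrt(2)/2 on |0010>, and 0 on every other basis state.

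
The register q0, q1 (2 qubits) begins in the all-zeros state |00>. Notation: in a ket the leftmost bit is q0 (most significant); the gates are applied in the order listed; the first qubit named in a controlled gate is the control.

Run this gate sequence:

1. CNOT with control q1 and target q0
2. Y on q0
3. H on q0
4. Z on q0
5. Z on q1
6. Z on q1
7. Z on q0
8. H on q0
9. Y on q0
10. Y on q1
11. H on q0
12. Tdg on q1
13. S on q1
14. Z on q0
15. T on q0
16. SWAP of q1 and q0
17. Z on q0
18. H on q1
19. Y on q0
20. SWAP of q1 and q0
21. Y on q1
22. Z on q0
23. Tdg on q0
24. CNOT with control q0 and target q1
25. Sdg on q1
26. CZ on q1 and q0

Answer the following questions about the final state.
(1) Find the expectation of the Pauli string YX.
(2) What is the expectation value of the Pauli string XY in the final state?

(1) In the final state, YX has expectation -1/2.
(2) The observable XY averages to 1/2.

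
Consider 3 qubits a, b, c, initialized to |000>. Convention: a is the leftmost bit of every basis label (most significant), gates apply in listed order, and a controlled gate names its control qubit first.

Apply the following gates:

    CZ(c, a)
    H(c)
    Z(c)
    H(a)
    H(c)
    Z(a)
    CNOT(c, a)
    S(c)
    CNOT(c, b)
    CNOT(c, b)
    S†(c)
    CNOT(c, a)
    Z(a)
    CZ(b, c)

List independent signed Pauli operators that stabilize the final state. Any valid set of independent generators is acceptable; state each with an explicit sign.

One valid set of independent stabilizer generators is +XII, +IZI, -IIZ (any independent generating set of the same group is equally correct). Key observation: the block from step 6 through step 13 cancels to the identity and can be dropped.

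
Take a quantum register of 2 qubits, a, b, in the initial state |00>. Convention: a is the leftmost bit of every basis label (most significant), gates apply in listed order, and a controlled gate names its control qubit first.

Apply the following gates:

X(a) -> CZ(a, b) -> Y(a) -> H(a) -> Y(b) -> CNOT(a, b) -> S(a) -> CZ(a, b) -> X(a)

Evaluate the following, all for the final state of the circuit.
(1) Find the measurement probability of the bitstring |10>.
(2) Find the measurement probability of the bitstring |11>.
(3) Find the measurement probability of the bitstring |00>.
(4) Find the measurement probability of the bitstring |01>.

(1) A full measurement returns |10> with probability 0.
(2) A full measurement returns |11> with probability 1/2.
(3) The probability of measuring |00> is 1/2.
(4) Outcome |01> occurs with probability 0.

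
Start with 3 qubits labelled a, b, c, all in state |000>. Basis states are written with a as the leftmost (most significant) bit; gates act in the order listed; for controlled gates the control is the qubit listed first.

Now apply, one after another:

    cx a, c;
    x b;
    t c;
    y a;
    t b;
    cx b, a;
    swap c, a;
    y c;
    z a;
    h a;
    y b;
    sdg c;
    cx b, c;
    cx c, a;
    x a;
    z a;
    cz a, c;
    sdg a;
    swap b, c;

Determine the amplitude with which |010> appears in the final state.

The amplitude on |010> is sqrt(2)*exp(I*pi/4)/2.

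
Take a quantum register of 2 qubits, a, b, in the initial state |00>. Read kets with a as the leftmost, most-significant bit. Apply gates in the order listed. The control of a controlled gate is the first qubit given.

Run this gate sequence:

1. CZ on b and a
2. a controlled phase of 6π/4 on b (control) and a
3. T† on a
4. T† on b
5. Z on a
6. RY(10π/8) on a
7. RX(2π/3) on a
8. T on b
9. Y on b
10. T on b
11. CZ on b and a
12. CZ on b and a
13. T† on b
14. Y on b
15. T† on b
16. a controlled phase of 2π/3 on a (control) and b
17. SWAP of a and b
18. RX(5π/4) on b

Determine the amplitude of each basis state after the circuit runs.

The final amplitudes are (1 - I)*(2 - sqrt(2)*I + sqrt(6)*I)/8 on |00>, -(1 - I)*(sqrt(2) + sqrt(6) + 2*sqrt(3)*I)/8 on |01>, 0 on |10>, 0 on |11>. Key observation: steps 8-15 multiply out to the identity, so the circuit reduces to the remaining gates.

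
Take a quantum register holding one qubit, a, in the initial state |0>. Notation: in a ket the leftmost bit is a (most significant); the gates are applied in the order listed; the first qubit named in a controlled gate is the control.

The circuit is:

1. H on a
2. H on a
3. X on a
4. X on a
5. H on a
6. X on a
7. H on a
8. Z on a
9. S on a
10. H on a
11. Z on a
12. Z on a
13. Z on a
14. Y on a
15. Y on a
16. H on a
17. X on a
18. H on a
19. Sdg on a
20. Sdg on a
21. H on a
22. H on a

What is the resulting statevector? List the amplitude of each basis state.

The resulting statevector has amplitude sqrt(2)/2 on |0>, -sqrt(2)/2 on |1>. Key observation: gates 5-8 undo each other exactly, leaving only the rest of the circuit to track.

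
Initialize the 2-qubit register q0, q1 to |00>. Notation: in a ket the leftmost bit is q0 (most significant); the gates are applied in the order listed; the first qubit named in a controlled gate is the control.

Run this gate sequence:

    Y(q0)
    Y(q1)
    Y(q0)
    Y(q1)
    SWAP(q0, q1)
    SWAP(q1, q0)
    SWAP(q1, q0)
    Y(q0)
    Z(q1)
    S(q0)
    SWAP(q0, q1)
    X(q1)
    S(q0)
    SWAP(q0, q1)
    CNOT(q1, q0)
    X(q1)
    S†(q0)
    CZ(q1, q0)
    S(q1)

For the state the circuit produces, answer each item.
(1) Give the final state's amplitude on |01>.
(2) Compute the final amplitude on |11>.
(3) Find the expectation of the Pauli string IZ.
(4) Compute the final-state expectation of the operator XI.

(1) |01> carries amplitude -I in the final state.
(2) |11> carries amplitude 0 in the final state.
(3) In the final state, IZ has expectation -1.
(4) In the final state, XI has expectation 0.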